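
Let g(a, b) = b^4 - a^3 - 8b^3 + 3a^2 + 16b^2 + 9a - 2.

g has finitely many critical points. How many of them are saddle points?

3

g separates as a function of a plus a function of b, so ∇g=0 decouples.
∂g/∂a = -3(a - 3)(a + 1) = 0 at a ∈ {-1, 3}; ∂g/∂b = 4b(b - 4)(b - 2) = 0 at b ∈ {0, 2, 4}.
The Hessian is diagonal: diag(g_aa, g_bb). Second derivatives: g_aa(-1)=12, g_aa(3)=-12; g_bb(0)=32, g_bb(2)=-16, g_bb(4)=32.
Saddle points occur where the two diagonal entries have opposite signs: (-1, 2), (3, 0), (3, 4). Count: 3.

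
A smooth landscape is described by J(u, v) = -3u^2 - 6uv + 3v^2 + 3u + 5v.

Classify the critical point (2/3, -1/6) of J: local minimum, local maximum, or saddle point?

saddle point

The Hessian of J is constant: H = [[-6, -6], [-6, 6]].
det(H) = (-6)·6 − (-6)² = -72.
Since det(H) < 0, H is indefinite and the critical point is a saddle point.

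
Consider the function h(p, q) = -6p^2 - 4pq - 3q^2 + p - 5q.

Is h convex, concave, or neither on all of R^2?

h is quadratic, so its Hessian is the constant matrix H = [[-12, -4], [-4, -6]].
det(H) = 56, tr(H) = -18.
det(H) > 0 and tr(H) < 0, so H is negative definite everywhere: concave.

concave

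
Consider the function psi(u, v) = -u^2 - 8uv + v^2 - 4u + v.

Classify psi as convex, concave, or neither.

neither

psi is quadratic, so its Hessian is the constant matrix H = [[-2, -8], [-8, 2]].
det(H) = -68, tr(H) = 0.
det(H) < 0, so H is indefinite: neither convex nor concave.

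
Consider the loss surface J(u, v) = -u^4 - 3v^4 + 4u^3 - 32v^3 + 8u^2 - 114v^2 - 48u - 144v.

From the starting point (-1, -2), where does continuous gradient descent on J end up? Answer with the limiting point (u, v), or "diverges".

J is separable, so gradient descent decouples: u follows -∂J/∂u, v follows -∂J/∂v.
∂J/∂u = -4(u - 3)(u - 2)(u + 2); at u=-1 this is -48, so u increases.
∂J/∂v = -12(v + 1)(v + 3)(v + 4); at v=-2 this is 24, so v decreases.
u converges to its nearest critical value 2 (a local min of the u-part); v converges to -3. The iterate converges to (2, -3).

(2, -3)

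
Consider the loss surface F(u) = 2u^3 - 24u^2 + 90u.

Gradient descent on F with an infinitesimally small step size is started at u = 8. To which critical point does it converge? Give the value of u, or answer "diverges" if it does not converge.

5

F'(u) = 6(u - 5)(u - 3), so F'(8) = 90.
Gradient descent moves in the -F' direction, i.e. u is decreasing.
The nearest critical point in that direction is u = 5, where F'' = 12 > 0 (a local minimum). The iterate converges there.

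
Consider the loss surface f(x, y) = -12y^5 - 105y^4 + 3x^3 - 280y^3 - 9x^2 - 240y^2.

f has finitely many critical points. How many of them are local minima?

2

f separates as a function of x plus a function of y, so ∇f=0 decouples.
∂f/∂x = 9x(x - 2) = 0 at x ∈ {0, 2}; ∂f/∂y = -60y(y + 1)(y + 2)(y + 4) = 0 at y ∈ {-4, -2, -1, 0}.
The Hessian is diagonal: diag(f_xx, f_yy). Second derivatives: f_xx(0)=-18, f_xx(2)=18; f_yy(-4)=1440, f_yy(-2)=-240, f_yy(-1)=180, f_yy(0)=-480.
Local minima occur where both diagonal entries positive: (2, -4), (2, -1). Count: 2.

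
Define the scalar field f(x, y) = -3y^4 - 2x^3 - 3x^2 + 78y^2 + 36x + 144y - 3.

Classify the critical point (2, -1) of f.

The mixed partial ∂²f/∂x∂y is 0, so the Hessian at any point is diag(f_xx, f_yy) = diag(-6(2x + 1), 12(-3y^2 + 13)).
At (2, -1): H = diag(-30, 120).
The eigenvalues have opposite signs, so H is indefinite: a saddle point.

saddle point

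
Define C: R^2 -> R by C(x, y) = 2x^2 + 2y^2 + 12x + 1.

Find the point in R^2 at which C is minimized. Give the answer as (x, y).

(-3, 0)

C(x,y) separates as P(x) + Q(y) + 1, so its minimum is min P + min Q + 1.
P'(x) = 4x + 12 vanishes at x ∈ {-3}; Q'(y) = 4y vanishes at y ∈ {0}.
Local minima of P (where P''>0): P(-3)=-18. Local minima of Q: Q(0)=0.
So the global minimum of C is P(-3) + Q(0) + 1 = -18 + 0 + 1 = -17, attained at (-3, 0).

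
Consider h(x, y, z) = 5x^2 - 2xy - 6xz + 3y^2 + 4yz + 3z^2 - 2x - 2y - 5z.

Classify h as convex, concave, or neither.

convex

h is quadratic, so its Hessian is the constant matrix H = [[10, -2, -6], [-2, 6, 4], [-6, 4, 6]].
Leading principal minors: 10, 56, 56.
All positive ⇒ H ≻ 0 ⇒ convex.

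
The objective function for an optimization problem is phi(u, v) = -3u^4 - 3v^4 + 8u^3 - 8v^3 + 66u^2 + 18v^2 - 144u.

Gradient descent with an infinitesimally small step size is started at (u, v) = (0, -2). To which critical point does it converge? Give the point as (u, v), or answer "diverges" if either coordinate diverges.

phi is separable, so gradient descent decouples: u follows -∂phi/∂u, v follows -∂phi/∂v.
∂phi/∂u = -12(u - 4)(u - 1)(u + 3); at u=0 this is -144, so u increases.
∂phi/∂v = -12v(v - 1)(v + 3); at v=-2 this is -72, so v increases.
u converges to its nearest critical value 1 (a local min of the u-part); v converges to 0. The iterate converges to (1, 0).

(1, 0)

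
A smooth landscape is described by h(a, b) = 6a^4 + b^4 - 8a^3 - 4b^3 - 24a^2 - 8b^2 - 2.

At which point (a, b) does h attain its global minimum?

h(a,b) separates as P(a) + Q(b) − 2, so its minimum is min P + min Q − 2.
P'(a) = 24a(a - 2)(a + 1) vanishes at a ∈ {-1, 0, 2}; Q'(b) = 4b(b - 4)(b + 1) vanishes at b ∈ {-1, 0, 4}.
Local minima of P (where P''>0): P(-1)=-10, P(2)=-64. Local minima of Q: Q(-1)=-3, Q(4)=-128.
So the global minimum of h is P(2) + Q(4) − 2 = -64 − 128 − 2 = -194, attained at (2, 4).

(2, 4)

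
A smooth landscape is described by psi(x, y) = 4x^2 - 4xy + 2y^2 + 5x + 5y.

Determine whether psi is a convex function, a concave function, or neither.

psi is quadratic, so its Hessian is the constant matrix H = [[8, -4], [-4, 4]].
det(H) = 16, tr(H) = 12.
det(H) > 0 and tr(H) > 0, so H is positive definite everywhere: convex.

convex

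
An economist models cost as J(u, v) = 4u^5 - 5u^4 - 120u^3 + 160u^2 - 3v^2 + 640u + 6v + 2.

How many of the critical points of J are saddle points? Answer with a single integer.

J separates as a function of u plus a function of v, so ∇J=0 decouples.
∂J/∂u = 20(u - 4)(u - 2)(u + 1)(u + 4) = 0 at u ∈ {-4, -1, 2, 4}; ∂J/∂v = -6(v - 1) = 0 at v ∈ {1}.
The Hessian is diagonal: diag(J_uu, J_vv). Second derivatives: J_uu(-4)=-2880, J_uu(-1)=900, J_uu(2)=-720, J_uu(4)=1600; J_vv(1)=-6.
Saddle points occur where the two diagonal entries have opposite signs: (-1, 1), (4, 1). Count: 2.

2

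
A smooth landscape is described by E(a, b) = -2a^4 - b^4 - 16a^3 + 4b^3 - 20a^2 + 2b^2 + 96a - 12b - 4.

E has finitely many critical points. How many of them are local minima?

1

E separates as a function of a plus a function of b, so ∇E=0 decouples.
∂E/∂a = -8(a - 1)(a + 3)(a + 4) = 0 at a ∈ {-4, -3, 1}; ∂E/∂b = -4(b - 3)(b - 1)(b + 1) = 0 at b ∈ {-1, 1, 3}.
The Hessian is diagonal: diag(E_aa, E_bb). Second derivatives: E_aa(-4)=-40, E_aa(-3)=32, E_aa(1)=-160; E_bb(-1)=-32, E_bb(1)=16, E_bb(3)=-32.
Local minima occur where both diagonal entries positive: (-3, 1). Count: 1.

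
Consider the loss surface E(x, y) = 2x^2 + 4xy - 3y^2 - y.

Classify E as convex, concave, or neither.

neither

E is quadratic, so its Hessian is the constant matrix H = [[4, 4], [4, -6]].
det(H) = -40, tr(H) = -2.
det(H) < 0, so H is indefinite: neither convex nor concave.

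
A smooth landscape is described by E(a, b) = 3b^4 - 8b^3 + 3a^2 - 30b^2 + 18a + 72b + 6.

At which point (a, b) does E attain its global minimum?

E(a,b) separates as P(a) + Q(b) + 6, so its minimum is min P + min Q + 6.
P'(a) = 6a + 18 vanishes at a ∈ {-3}; Q'(b) = 12(b - 3)(b - 1)(b + 2) vanishes at b ∈ {-2, 1, 3}.
Local minima of P (where P''>0): P(-3)=-27. Local minima of Q: Q(-2)=-152, Q(3)=-27.
So the global minimum of E is P(-3) + Q(-2) + 6 = -27 − 152 + 6 = -173, attained at (-3, -2).

(-3, -2)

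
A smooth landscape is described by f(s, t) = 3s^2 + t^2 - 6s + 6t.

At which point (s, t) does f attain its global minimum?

f(s,t) separates as P(s) + Q(t), so its minimum is min P + min Q.
P'(s) = 6s - 6 vanishes at s ∈ {1}; Q'(t) = 2(t + 3) vanishes at t ∈ {-3}.
Local minima of P (where P''>0): P(1)=-3. Local minima of Q: Q(-3)=-9.
So the global minimum of f is P(1) + Q(-3) = -3 − 9 = -12, attained at (1, -3).

(1, -3)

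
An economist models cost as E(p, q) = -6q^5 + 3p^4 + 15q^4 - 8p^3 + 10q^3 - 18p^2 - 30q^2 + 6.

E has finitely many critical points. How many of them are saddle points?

6

E separates as a function of p plus a function of q, so ∇E=0 decouples.
∂E/∂p = 12p(p - 3)(p + 1) = 0 at p ∈ {-1, 0, 3}; ∂E/∂q = -30q(q - 2)(q - 1)(q + 1) = 0 at q ∈ {-1, 0, 1, 2}.
The Hessian is diagonal: diag(E_pp, E_qq). Second derivatives: E_pp(-1)=48, E_pp(0)=-36, E_pp(3)=144; E_qq(-1)=180, E_qq(0)=-60, E_qq(1)=60, E_qq(2)=-180.
Saddle points occur where the two diagonal entries have opposite signs: (-1, 0), (-1, 2), (0, -1), (0, 1), (3, 0), (3, 2). Count: 6.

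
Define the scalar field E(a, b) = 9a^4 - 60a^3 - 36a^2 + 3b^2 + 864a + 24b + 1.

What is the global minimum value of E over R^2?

-1295

E(a,b) separates as P(a) + Q(b) + 1, so its minimum is min P + min Q + 1.
P'(a) = 36(a - 4)(a - 3)(a + 2) vanishes at a ∈ {-2, 3, 4}; Q'(b) = 6b + 24 vanishes at b ∈ {-4}.
Local minima of P (where P''>0): P(-2)=-1248, P(4)=1344. Local minima of Q: Q(-4)=-48.
So the global minimum of E is P(-2) + Q(-4) + 1 = -1248 − 48 + 1 = -1295, attained at (-2, -4).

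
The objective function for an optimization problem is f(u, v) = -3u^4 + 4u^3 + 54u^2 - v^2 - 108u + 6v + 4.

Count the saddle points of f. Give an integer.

f separates as a function of u plus a function of v, so ∇f=0 decouples.
∂f/∂u = -12(u - 3)(u - 1)(u + 3) = 0 at u ∈ {-3, 1, 3}; ∂f/∂v = -2(v - 3) = 0 at v ∈ {3}.
The Hessian is diagonal: diag(f_uu, f_vv). Second derivatives: f_uu(-3)=-288, f_uu(1)=96, f_uu(3)=-144; f_vv(3)=-2.
Saddle points occur where the two diagonal entries have opposite signs: (1, 3). Count: 1.

1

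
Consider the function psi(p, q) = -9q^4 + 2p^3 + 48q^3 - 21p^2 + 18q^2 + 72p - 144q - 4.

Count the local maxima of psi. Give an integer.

2

psi separates as a function of p plus a function of q, so ∇psi=0 decouples.
∂psi/∂p = 6(p - 4)(p - 3) = 0 at p ∈ {3, 4}; ∂psi/∂q = -36(q - 4)(q - 1)(q + 1) = 0 at q ∈ {-1, 1, 4}.
The Hessian is diagonal: diag(psi_pp, psi_qq). Second derivatives: psi_pp(3)=-6, psi_pp(4)=6; psi_qq(-1)=-360, psi_qq(1)=216, psi_qq(4)=-540.
Local maxima occur where both diagonal entries negative: (3, -1), (3, 4). Count: 2.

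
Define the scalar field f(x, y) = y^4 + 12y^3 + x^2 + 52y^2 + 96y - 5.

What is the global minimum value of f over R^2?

-69

f(x,y) separates as P(x) + Q(y) − 5, so its minimum is min P + min Q − 5.
P'(x) = 2x vanishes at x ∈ {0}; Q'(y) = 4(y + 2)(y + 3)(y + 4) vanishes at y ∈ {-4, -3, -2}.
Local minima of P (where P''>0): P(0)=0. Local minima of Q: Q(-4)=-64, Q(-2)=-64.
So the global minimum of f is P(0) + Q(-4) − 5 = 0 − 64 − 5 = -69, attained at (0, -4).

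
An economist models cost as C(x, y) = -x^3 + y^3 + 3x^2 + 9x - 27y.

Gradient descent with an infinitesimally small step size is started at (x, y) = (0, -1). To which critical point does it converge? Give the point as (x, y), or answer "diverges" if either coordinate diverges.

(-1, 3)

C is separable, so gradient descent decouples: x follows -∂C/∂x, y follows -∂C/∂y.
∂C/∂x = -3(x - 3)(x + 1); at x=0 this is 9, so x decreases.
∂C/∂y = 3(y - 3)(y + 3); at y=-1 this is -24, so y increases.
x converges to its nearest critical value -1 (a local min of the x-part); y converges to 3. The iterate converges to (-1, 3).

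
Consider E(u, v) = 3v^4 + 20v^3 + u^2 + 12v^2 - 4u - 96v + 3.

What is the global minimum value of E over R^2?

-62

E(u,v) separates as P(u) + Q(v) + 3, so its minimum is min P + min Q + 3.
P'(u) = 2u - 4 vanishes at u ∈ {2}; Q'(v) = 12(v - 1)(v + 2)(v + 4) vanishes at v ∈ {-4, -2, 1}.
Local minima of P (where P''>0): P(2)=-4. Local minima of Q: Q(-4)=64, Q(1)=-61.
So the global minimum of E is P(2) + Q(1) + 3 = -4 − 61 + 3 = -62, attained at (2, 1).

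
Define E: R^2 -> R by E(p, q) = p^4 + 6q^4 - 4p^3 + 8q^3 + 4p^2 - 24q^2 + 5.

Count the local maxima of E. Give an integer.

E separates as a function of p plus a function of q, so ∇E=0 decouples.
∂E/∂p = 4p(p - 2)(p - 1) = 0 at p ∈ {0, 1, 2}; ∂E/∂q = 24q(q - 1)(q + 2) = 0 at q ∈ {-2, 0, 1}.
The Hessian is diagonal: diag(E_pp, E_qq). Second derivatives: E_pp(0)=8, E_pp(1)=-4, E_pp(2)=8; E_qq(-2)=144, E_qq(0)=-48, E_qq(1)=72.
Local maxima occur where both diagonal entries negative: (1, 0). Count: 1.

1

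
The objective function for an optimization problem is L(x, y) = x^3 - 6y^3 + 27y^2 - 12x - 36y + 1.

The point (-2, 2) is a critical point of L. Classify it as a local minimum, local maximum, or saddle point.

local maximum

The mixed partial ∂²L/∂x∂y is 0, so the Hessian at any point is diag(L_xx, L_yy) = diag(6x, 18(-2y + 3)).
At (-2, 2): H = diag(-12, -18).
Both eigenvalues are negative, so H is negative definite: a local maximum.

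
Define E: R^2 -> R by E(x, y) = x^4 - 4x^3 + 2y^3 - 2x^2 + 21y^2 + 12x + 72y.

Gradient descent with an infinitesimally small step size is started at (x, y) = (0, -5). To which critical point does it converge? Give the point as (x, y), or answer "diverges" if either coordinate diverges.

E is separable, so gradient descent decouples: x follows -∂E/∂x, y follows -∂E/∂y.
∂E/∂x = 4(x - 3)(x - 1)(x + 1); at x=0 this is 12, so x decreases.
∂E/∂y = 6(y + 3)(y + 4); at y=-5 this is 12, so y decreases.
The y-coordinate has no critical point in that direction and runs off to infinity.

diverges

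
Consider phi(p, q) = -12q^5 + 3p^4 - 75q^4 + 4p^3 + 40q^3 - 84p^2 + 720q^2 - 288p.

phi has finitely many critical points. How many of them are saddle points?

phi separates as a function of p plus a function of q, so ∇phi=0 decouples.
∂phi/∂p = 12(p - 4)(p + 2)(p + 3) = 0 at p ∈ {-3, -2, 4}; ∂phi/∂q = -60q(q - 2)(q + 3)(q + 4) = 0 at q ∈ {-4, -3, 0, 2}.
The Hessian is diagonal: diag(phi_pp, phi_qq). Second derivatives: phi_pp(-3)=84, phi_pp(-2)=-72, phi_pp(4)=504; phi_qq(-4)=1440, phi_qq(-3)=-900, phi_qq(0)=1440, phi_qq(2)=-3600.
Saddle points occur where the two diagonal entries have opposite signs: (-3, -3), (-3, 2), (-2, -4), (-2, 0), (4, -3), (4, 2). Count: 6.

6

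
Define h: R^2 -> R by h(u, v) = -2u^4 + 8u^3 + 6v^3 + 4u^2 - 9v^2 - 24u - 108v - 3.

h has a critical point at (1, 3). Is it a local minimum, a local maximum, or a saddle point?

local minimum

The mixed partial ∂²h/∂u∂v is 0, so the Hessian at any point is diag(h_uu, h_vv) = diag(8(-3u^2 + 6u + 1), 18(2v - 1)).
At (1, 3): H = diag(32, 90).
Both eigenvalues are positive, so H is positive definite: a local minimum.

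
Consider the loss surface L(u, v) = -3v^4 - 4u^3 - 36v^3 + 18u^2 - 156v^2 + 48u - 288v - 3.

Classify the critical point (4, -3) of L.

saddle point

The mixed partial ∂²L/∂u∂v is 0, so the Hessian at any point is diag(L_uu, L_vv) = diag(12(-2u + 3), -12(3v^2 + 18v + 26)).
At (4, -3): H = diag(-60, 12).
The eigenvalues have opposite signs, so H is indefinite: a saddle point.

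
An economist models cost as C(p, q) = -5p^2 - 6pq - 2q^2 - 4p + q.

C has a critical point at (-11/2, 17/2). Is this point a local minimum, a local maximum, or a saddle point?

The Hessian of C is constant: H = [[-10, -6], [-6, -4]].
det(H) = (-10)·(-4) − (-6)² = 4.
det(H) > 0 and tr(H) = -14 < 0, so H is negative definite and the point is a local maximum.

local maximum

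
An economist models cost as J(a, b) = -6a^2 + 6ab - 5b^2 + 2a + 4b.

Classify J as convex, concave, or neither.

concave

J is quadratic, so its Hessian is the constant matrix H = [[-12, 6], [6, -10]].
det(H) = 84, tr(H) = -22.
det(H) > 0 and tr(H) < 0, so H is negative definite everywhere: concave.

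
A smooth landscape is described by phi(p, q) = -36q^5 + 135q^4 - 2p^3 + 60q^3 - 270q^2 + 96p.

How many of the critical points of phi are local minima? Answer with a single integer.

2

phi separates as a function of p plus a function of q, so ∇phi=0 decouples.
∂phi/∂p = -6(p - 4)(p + 4) = 0 at p ∈ {-4, 4}; ∂phi/∂q = -180q(q - 3)(q - 1)(q + 1) = 0 at q ∈ {-1, 0, 1, 3}.
The Hessian is diagonal: diag(phi_pp, phi_qq). Second derivatives: phi_pp(-4)=48, phi_pp(4)=-48; phi_qq(-1)=1440, phi_qq(0)=-540, phi_qq(1)=720, phi_qq(3)=-4320.
Local minima occur where both diagonal entries positive: (-4, -1), (-4, 1). Count: 2.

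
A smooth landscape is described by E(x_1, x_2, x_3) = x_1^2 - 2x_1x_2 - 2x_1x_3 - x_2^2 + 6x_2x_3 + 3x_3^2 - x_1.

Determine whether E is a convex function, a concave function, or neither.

E is quadratic, so its Hessian is the constant matrix H = [[2, -2, -2], [-2, -2, 6], [-2, 6, 6]].
Leading principal minors: 2, -8, -64.
Neither pattern holds ⇒ H is indefinite ⇒ neither convex nor concave.

neither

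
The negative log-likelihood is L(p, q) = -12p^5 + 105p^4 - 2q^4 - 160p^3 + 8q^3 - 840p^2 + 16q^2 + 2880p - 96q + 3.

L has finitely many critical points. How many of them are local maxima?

4

L separates as a function of p plus a function of q, so ∇L=0 decouples.
∂L/∂p = -60(p - 4)(p - 3)(p - 2)(p + 2) = 0 at p ∈ {-2, 2, 3, 4}; ∂L/∂q = -8(q - 3)(q - 2)(q + 2) = 0 at q ∈ {-2, 2, 3}.
The Hessian is diagonal: diag(L_pp, L_qq). Second derivatives: L_pp(-2)=7200, L_pp(2)=-480, L_pp(3)=300, L_pp(4)=-720; L_qq(-2)=-160, L_qq(2)=32, L_qq(3)=-40.
Local maxima occur where both diagonal entries negative: (2, -2), (2, 3), (4, -2), (4, 3). Count: 4.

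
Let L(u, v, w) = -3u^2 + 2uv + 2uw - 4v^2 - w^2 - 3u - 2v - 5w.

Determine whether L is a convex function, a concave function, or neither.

concave

L is quadratic, so its Hessian is the constant matrix H = [[-6, 2, 2], [2, -8, 0], [2, 0, -2]].
Leading principal minors: -6, 44, -56.
Signs alternate −, +, − ⇒ H ≺ 0 ⇒ concave.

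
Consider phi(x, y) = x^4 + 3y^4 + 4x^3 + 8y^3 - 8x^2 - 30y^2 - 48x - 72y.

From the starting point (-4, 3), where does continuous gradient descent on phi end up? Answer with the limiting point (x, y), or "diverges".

phi is separable, so gradient descent decouples: x follows -∂phi/∂x, y follows -∂phi/∂y.
∂phi/∂x = 4(x - 2)(x + 2)(x + 3); at x=-4 this is -48, so x increases.
∂phi/∂y = 12(y - 2)(y + 1)(y + 3); at y=3 this is 288, so y decreases.
x converges to its nearest critical value -3 (a local min of the x-part); y converges to 2. The iterate converges to (-3, 2).

(-3, 2)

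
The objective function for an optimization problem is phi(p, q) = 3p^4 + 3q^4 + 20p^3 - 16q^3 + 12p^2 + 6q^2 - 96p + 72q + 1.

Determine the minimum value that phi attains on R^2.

phi(p,q) separates as A(p) + B(q) + 1, so its minimum is min A + min B + 1.
A'(p) = 12(p - 1)(p + 2)(p + 4) vanishes at p ∈ {-4, -2, 1}; B'(q) = 12(q - 3)(q - 2)(q + 1) vanishes at q ∈ {-1, 2, 3}.
Local minima of A (where A''>0): A(-4)=64, A(1)=-61. Local minima of B: B(-1)=-47, B(3)=81.
So the global minimum of phi is A(1) + B(-1) + 1 = -61 − 47 + 1 = -107, attained at (1, -1).

-107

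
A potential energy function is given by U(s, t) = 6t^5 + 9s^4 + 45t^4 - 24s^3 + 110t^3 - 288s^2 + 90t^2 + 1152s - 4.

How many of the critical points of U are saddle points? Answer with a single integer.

6

U separates as a function of s plus a function of t, so ∇U=0 decouples.
∂U/∂s = 36(s - 4)(s - 2)(s + 4) = 0 at s ∈ {-4, 2, 4}; ∂U/∂t = 30t(t + 1)(t + 2)(t + 3) = 0 at t ∈ {-3, -2, -1, 0}.
The Hessian is diagonal: diag(U_ss, U_tt). Second derivatives: U_ss(-4)=1728, U_ss(2)=-432, U_ss(4)=576; U_tt(-3)=-180, U_tt(-2)=60, U_tt(-1)=-60, U_tt(0)=180.
Saddle points occur where the two diagonal entries have opposite signs: (-4, -3), (-4, -1), (2, -2), (2, 0), (4, -3), (4, -1). Count: 6.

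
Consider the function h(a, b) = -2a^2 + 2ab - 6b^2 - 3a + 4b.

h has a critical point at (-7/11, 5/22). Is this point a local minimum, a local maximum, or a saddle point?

The Hessian of h is constant: H = [[-4, 2], [2, -12]].
det(H) = (-4)·(-12) − 2² = 44.
det(H) > 0 and tr(H) = -16 < 0, so H is negative definite and the point is a local maximum.

local maximum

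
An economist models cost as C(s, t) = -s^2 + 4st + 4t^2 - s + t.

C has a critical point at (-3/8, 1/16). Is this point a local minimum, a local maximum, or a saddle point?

The Hessian of C is constant: H = [[-2, 4], [4, 8]].
det(H) = (-2)·8 − 4² = -32.
Since det(H) < 0, H is indefinite and the critical point is a saddle point.

saddle point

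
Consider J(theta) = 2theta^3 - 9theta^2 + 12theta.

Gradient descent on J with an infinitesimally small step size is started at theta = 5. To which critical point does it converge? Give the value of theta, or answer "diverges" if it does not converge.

J'(theta) = 6(theta - 2)(theta - 1), so J'(5) = 72.
Gradient descent moves in the -J' direction, i.e. theta is decreasing.
The nearest critical point in that direction is theta = 2, where J'' = 6 > 0 (a local minimum). The iterate converges there.

2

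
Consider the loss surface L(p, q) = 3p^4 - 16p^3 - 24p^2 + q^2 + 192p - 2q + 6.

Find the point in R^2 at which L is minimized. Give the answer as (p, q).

L(p,q) separates as A(p) + B(q) + 6, so its minimum is min A + min B + 6.
A'(p) = 12(p - 4)(p - 2)(p + 2) vanishes at p ∈ {-2, 2, 4}; B'(q) = 2q - 2 vanishes at q ∈ {1}.
Local minima of A (where A''>0): A(-2)=-304, A(4)=128. Local minima of B: B(1)=-1.
So the global minimum of L is A(-2) + B(1) + 6 = -304 − 1 + 6 = -299, attained at (-2, 1).

(-2, 1)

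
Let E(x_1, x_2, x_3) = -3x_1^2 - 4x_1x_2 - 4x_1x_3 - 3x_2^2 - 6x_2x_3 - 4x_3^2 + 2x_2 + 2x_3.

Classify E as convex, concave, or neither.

concave

E is quadratic, so its Hessian is the constant matrix H = [[-6, -4, -4], [-4, -6, -6], [-4, -6, -8]].
Leading principal minors: -6, 20, -40.
Signs alternate −, +, − ⇒ H ≺ 0 ⇒ concave.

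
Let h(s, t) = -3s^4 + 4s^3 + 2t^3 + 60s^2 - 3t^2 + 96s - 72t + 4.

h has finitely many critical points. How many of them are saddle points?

h separates as a function of s plus a function of t, so ∇h=0 decouples.
∂h/∂s = -12(s - 4)(s + 1)(s + 2) = 0 at s ∈ {-2, -1, 4}; ∂h/∂t = 6(t - 4)(t + 3) = 0 at t ∈ {-3, 4}.
The Hessian is diagonal: diag(h_ss, h_tt). Second derivatives: h_ss(-2)=-72, h_ss(-1)=60, h_ss(4)=-360; h_tt(-3)=-42, h_tt(4)=42.
Saddle points occur where the two diagonal entries have opposite signs: (-2, 4), (-1, -3), (4, 4). Count: 3.

3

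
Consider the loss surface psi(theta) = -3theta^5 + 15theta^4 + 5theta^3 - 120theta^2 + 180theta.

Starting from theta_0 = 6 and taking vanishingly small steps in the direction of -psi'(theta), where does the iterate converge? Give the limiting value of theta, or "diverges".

psi'(theta) = -15(theta - 3)(theta - 2)(theta - 1)(theta + 2), so psi'(6) = -7200.
Gradient descent moves in the -psi' direction, i.e. theta is increasing.
There is no critical point above theta=6, and psi' keeps the same sign, so the iterate runs off to +∞.

diverges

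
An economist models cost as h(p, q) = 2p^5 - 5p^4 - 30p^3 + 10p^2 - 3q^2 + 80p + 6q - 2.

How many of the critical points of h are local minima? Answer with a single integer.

0

h separates as a function of p plus a function of q, so ∇h=0 decouples.
∂h/∂p = 10(p - 4)(p - 1)(p + 1)(p + 2) = 0 at p ∈ {-2, -1, 1, 4}; ∂h/∂q = -6(q - 1) = 0 at q ∈ {1}.
The Hessian is diagonal: diag(h_pp, h_qq). Second derivatives: h_pp(-2)=-180, h_pp(-1)=100, h_pp(1)=-180, h_pp(4)=900; h_qq(1)=-6.
Local minima occur where both diagonal entries positive: none. Count: 0.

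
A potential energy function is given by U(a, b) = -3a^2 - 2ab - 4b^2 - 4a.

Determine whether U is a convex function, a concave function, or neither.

U is quadratic, so its Hessian is the constant matrix H = [[-6, -2], [-2, -8]].
det(H) = 44, tr(H) = -14.
det(H) > 0 and tr(H) < 0, so H is negative definite everywhere: concave.

concave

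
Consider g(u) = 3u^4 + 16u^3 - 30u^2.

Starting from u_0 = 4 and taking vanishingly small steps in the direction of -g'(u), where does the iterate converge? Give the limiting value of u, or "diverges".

g'(u) = 12u(u - 1)(u + 5), so g'(4) = 1296.
Gradient descent moves in the -g' direction, i.e. u is decreasing.
The nearest critical point in that direction is u = 1, where g'' = 72 > 0 (a local minimum). The iterate converges there.

1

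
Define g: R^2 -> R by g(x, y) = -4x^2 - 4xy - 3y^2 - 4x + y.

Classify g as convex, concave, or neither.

concave

g is quadratic, so its Hessian is the constant matrix H = [[-8, -4], [-4, -6]].
det(H) = 32, tr(H) = -14.
det(H) > 0 and tr(H) < 0, so H is negative definite everywhere: concave.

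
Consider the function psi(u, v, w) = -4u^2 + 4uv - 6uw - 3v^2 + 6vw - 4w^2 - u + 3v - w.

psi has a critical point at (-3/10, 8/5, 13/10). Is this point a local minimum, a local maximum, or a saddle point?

local maximum

The Hessian is constant: H = [[-8, 4, -6], [4, -6, 6], [-6, 6, -8]].
Leading principal minors: Δ₁ = -8, Δ₂ = 32, Δ₃ = -40.
The minors alternate sign starting negative (−, +, −), so H is negative definite: a local maximum.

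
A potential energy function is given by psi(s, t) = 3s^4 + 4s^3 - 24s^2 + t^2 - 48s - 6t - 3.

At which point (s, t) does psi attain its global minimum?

(2, 3)

psi(s,t) separates as P(s) + Q(t) − 3, so its minimum is min P + min Q − 3.
P'(s) = 12(s - 2)(s + 1)(s + 2) vanishes at s ∈ {-2, -1, 2}; Q'(t) = 2(t - 3) vanishes at t ∈ {3}.
Local minima of P (where P''>0): P(-2)=16, P(2)=-112. Local minima of Q: Q(3)=-9.
So the global minimum of psi is P(2) + Q(3) − 3 = -112 − 9 − 3 = -124, attained at (2, 3).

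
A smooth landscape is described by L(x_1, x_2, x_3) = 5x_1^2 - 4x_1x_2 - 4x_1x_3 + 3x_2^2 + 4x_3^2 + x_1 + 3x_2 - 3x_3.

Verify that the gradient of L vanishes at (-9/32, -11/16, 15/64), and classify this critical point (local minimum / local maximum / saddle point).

∇L = (10x_1 - 4x_2 - 4x_3 + 1, -4x_1 + 6x_2 + 3, -4x_1 + 8x_3 - 3); substituting (-9/32, -11/16, 15/64) gives ∇L = (0, 0, 0), so (-9/32, -11/16, 15/64) is indeed a critical point.
The Hessian is constant: H = [[10, -4, -4], [-4, 6, 0], [-4, 0, 8]].
Leading principal minors: Δ₁ = 10, Δ₂ = 44, Δ₃ = 256.
All leading minors are positive, so H is positive definite: a local minimum.

local minimum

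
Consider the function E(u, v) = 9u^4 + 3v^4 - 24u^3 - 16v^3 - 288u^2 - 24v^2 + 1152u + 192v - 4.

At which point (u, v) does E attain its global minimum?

(-4, -2)

E(u,v) separates as P(u) + Q(v) − 4, so its minimum is min P + min Q − 4.
P'(u) = 36(u - 4)(u - 2)(u + 4) vanishes at u ∈ {-4, 2, 4}; Q'(v) = 12(v - 4)(v - 2)(v + 2) vanishes at v ∈ {-2, 2, 4}.
Local minima of P (where P''>0): P(-4)=-5376, P(4)=768. Local minima of Q: Q(-2)=-304, Q(4)=128.
So the global minimum of E is P(-4) + Q(-2) − 4 = -5376 − 304 − 4 = -5684, attained at (-4, -2).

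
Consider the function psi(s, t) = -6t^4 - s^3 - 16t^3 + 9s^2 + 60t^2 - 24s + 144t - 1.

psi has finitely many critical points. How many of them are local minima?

1

psi separates as a function of s plus a function of t, so ∇psi=0 decouples.
∂psi/∂s = -3(s - 4)(s - 2) = 0 at s ∈ {2, 4}; ∂psi/∂t = -24(t - 2)(t + 1)(t + 3) = 0 at t ∈ {-3, -1, 2}.
The Hessian is diagonal: diag(psi_ss, psi_tt). Second derivatives: psi_ss(2)=6, psi_ss(4)=-6; psi_tt(-3)=-240, psi_tt(-1)=144, psi_tt(2)=-360.
Local minima occur where both diagonal entries positive: (2, -1). Count: 1.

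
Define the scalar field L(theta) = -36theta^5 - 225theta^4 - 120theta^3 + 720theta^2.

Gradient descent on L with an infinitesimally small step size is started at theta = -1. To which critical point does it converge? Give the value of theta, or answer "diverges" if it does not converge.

0

L'(theta) = -180theta(theta - 1)(theta + 2)(theta + 4), so L'(-1) = -1080.
Gradient descent moves in the -L' direction, i.e. theta is increasing.
The nearest critical point in that direction is theta = 0, where L'' = 1440 > 0 (a local minimum). The iterate converges there.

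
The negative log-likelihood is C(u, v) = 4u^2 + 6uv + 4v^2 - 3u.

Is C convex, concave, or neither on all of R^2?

convex

C is quadratic, so its Hessian is the constant matrix H = [[8, 6], [6, 8]].
det(H) = 28, tr(H) = 16.
det(H) > 0 and tr(H) > 0, so H is positive definite everywhere: convex.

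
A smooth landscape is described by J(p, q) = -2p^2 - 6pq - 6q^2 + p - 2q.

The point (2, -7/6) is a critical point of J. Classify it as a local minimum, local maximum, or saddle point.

local maximum

The Hessian of J is constant: H = [[-4, -6], [-6, -12]].
det(H) = (-4)·(-12) − (-6)² = 12.
det(H) > 0 and tr(H) = -16 < 0, so H is negative definite and the point is a local maximum.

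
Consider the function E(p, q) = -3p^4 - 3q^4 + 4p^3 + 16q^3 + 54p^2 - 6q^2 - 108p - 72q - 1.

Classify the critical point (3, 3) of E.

The mixed partial ∂²E/∂p∂q is 0, so the Hessian at any point is diag(E_pp, E_qq) = diag(12(-3p^2 + 2p + 9), 12(-3q^2 + 8q - 1)).
At (3, 3): H = diag(-144, -48).
Both eigenvalues are negative, so H is negative definite: a local maximum.

local maximum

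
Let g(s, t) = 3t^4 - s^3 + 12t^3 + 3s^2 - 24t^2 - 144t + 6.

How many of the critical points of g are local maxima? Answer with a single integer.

g separates as a function of s plus a function of t, so ∇g=0 decouples.
∂g/∂s = -3s(s - 2) = 0 at s ∈ {0, 2}; ∂g/∂t = 12(t - 2)(t + 2)(t + 3) = 0 at t ∈ {-3, -2, 2}.
The Hessian is diagonal: diag(g_ss, g_tt). Second derivatives: g_ss(0)=6, g_ss(2)=-6; g_tt(-3)=60, g_tt(-2)=-48, g_tt(2)=240.
Local maxima occur where both diagonal entries negative: (2, -2). Count: 1.

1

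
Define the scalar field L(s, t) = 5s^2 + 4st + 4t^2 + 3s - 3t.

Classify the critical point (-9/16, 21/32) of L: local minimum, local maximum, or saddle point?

local minimum

The Hessian of L is constant: H = [[10, 4], [4, 8]].
det(H) = 10·8 − 4² = 64.
det(H) > 0 and tr(H) = 18 > 0, so H is positive definite and the point is a local minimum.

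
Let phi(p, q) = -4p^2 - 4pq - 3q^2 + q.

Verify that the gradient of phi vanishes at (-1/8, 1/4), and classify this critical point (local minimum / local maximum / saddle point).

∇phi = (-8p - 4q, -4p - 6q + 1); substituting (-1/8, 1/4) gives ∇phi = (0, 0), so (-1/8, 1/4) is indeed a critical point.
The Hessian of phi is constant: H = [[-8, -4], [-4, -6]].
det(H) = (-8)·(-6) − (-4)² = 32.
det(H) > 0 and tr(H) = -14 < 0, so H is negative definite and the point is a local maximum.

local maximum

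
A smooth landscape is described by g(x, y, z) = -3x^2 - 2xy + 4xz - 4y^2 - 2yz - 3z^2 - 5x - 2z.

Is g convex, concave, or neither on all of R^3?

g is quadratic, so its Hessian is the constant matrix H = [[-6, -2, 4], [-2, -8, -2], [4, -2, -6]].
Leading principal minors: -6, 44, -80.
Signs alternate −, +, − ⇒ H ≺ 0 ⇒ concave.

concave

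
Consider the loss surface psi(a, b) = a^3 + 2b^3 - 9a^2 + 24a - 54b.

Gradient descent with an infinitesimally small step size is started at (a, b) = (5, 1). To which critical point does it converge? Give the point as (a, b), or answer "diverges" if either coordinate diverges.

psi is separable, so gradient descent decouples: a follows -∂psi/∂a, b follows -∂psi/∂b.
∂psi/∂a = 3(a - 4)(a - 2); at a=5 this is 9, so a decreases.
∂psi/∂b = 6(b - 3)(b + 3); at b=1 this is -48, so b increases.
a converges to its nearest critical value 4 (a local min of the a-part); b converges to 3. The iterate converges to (4, 3).

(4, 3)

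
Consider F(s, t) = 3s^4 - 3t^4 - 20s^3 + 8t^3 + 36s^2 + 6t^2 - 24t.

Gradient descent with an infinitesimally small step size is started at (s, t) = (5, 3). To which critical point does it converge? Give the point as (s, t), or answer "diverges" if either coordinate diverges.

F is separable, so gradient descent decouples: s follows -∂F/∂s, t follows -∂F/∂t.
∂F/∂s = 12s(s - 3)(s - 2); at s=5 this is 360, so s decreases.
∂F/∂t = -12(t - 2)(t - 1)(t + 1); at t=3 this is -96, so t increases.
The t-coordinate has no critical point in that direction and runs off to infinity.

diverges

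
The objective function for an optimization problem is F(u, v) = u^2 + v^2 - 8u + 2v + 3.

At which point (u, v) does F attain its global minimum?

(4, -1)

F(u,v) separates as P(u) + Q(v) + 3, so its minimum is min P + min Q + 3.
P'(u) = 2u - 8 vanishes at u ∈ {4}; Q'(v) = 2v + 2 vanishes at v ∈ {-1}.
Local minima of P (where P''>0): P(4)=-16. Local minima of Q: Q(-1)=-1.
So the global minimum of F is P(4) + Q(-1) + 3 = -16 − 1 + 3 = -14, attained at (4, -1).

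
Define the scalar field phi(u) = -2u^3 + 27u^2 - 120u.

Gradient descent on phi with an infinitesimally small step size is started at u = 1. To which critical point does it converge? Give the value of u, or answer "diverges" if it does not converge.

4

phi'(u) = -6(u - 5)(u - 4), so phi'(1) = -72.
Gradient descent moves in the -phi' direction, i.e. u is increasing.
The nearest critical point in that direction is u = 4, where phi'' = 6 > 0 (a local minimum). The iterate converges there.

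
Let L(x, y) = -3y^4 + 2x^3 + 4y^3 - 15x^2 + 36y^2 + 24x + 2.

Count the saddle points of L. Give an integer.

L separates as a function of x plus a function of y, so ∇L=0 decouples.
∂L/∂x = 6(x - 4)(x - 1) = 0 at x ∈ {1, 4}; ∂L/∂y = -12y(y - 3)(y + 2) = 0 at y ∈ {-2, 0, 3}.
The Hessian is diagonal: diag(L_xx, L_yy). Second derivatives: L_xx(1)=-18, L_xx(4)=18; L_yy(-2)=-120, L_yy(0)=72, L_yy(3)=-180.
Saddle points occur where the two diagonal entries have opposite signs: (1, 0), (4, -2), (4, 3). Count: 3.

3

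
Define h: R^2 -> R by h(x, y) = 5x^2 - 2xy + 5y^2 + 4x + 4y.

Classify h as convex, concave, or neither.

convex

h is quadratic, so its Hessian is the constant matrix H = [[10, -2], [-2, 10]].
det(H) = 96, tr(H) = 20.
det(H) > 0 and tr(H) > 0, so H is positive definite everywhere: convex.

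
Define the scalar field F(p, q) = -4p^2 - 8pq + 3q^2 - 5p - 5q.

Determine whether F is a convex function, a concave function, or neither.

F is quadratic, so its Hessian is the constant matrix H = [[-8, -8], [-8, 6]].
det(H) = -112, tr(H) = -2.
det(H) < 0, so H is indefinite: neither convex nor concave.

neither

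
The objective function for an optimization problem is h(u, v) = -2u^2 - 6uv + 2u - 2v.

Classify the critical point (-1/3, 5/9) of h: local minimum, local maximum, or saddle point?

The Hessian of h is constant: H = [[-4, -6], [-6, 0]].
det(H) = (-4)·0 − (-6)² = -36.
Since det(H) < 0, H is indefinite and the critical point is a saddle point.

saddle point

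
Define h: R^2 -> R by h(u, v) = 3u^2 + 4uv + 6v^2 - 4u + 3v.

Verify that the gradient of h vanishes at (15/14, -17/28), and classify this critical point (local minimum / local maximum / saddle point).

local minimum

∇h = (6u + 4v - 4, 4u + 12v + 3); substituting (15/14, -17/28) gives ∇h = (0, 0), so (15/14, -17/28) is indeed a critical point.
The Hessian of h is constant: H = [[6, 4], [4, 12]].
det(H) = 6·12 − 4² = 56.
det(H) > 0 and tr(H) = 18 > 0, so H is positive definite and the point is a local minimum.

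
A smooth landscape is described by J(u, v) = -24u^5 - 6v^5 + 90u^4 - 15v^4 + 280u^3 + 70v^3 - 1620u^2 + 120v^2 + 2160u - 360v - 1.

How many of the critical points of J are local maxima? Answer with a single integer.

4

J separates as a function of u plus a function of v, so ∇J=0 decouples.
∂J/∂u = -120(u - 3)(u - 2)(u - 1)(u + 3) = 0 at u ∈ {-3, 1, 2, 3}; ∂J/∂v = -30(v - 2)(v - 1)(v + 2)(v + 3) = 0 at v ∈ {-3, -2, 1, 2}.
The Hessian is diagonal: diag(J_uu, J_vv). Second derivatives: J_uu(-3)=14400, J_uu(1)=-960, J_uu(2)=600, J_uu(3)=-1440; J_vv(-3)=600, J_vv(-2)=-360, J_vv(1)=360, J_vv(2)=-600.
Local maxima occur where both diagonal entries negative: (1, -2), (1, 2), (3, -2), (3, 2). Count: 4.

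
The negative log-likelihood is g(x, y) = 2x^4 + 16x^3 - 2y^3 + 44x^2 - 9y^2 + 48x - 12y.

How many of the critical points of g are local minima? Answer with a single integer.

2

g separates as a function of x plus a function of y, so ∇g=0 decouples.
∂g/∂x = 8(x + 1)(x + 2)(x + 3) = 0 at x ∈ {-3, -2, -1}; ∂g/∂y = -6(y + 1)(y + 2) = 0 at y ∈ {-2, -1}.
The Hessian is diagonal: diag(g_xx, g_yy). Second derivatives: g_xx(-3)=16, g_xx(-2)=-8, g_xx(-1)=16; g_yy(-2)=6, g_yy(-1)=-6.
Local minima occur where both diagonal entries positive: (-3, -2), (-1, -2). Count: 2.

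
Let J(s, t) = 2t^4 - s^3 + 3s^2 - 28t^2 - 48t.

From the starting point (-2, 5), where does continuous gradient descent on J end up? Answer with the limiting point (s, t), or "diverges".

(0, 3)

J is separable, so gradient descent decouples: s follows -∂J/∂s, t follows -∂J/∂t.
∂J/∂s = -3s(s - 2); at s=-2 this is -24, so s increases.
∂J/∂t = 8(t - 3)(t + 1)(t + 2); at t=5 this is 672, so t decreases.
s converges to its nearest critical value 0 (a local min of the s-part); t converges to 3. The iterate converges to (0, 3).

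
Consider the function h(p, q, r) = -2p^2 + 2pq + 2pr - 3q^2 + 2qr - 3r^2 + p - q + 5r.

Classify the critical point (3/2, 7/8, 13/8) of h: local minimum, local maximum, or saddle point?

The Hessian is constant: H = [[-4, 2, 2], [2, -6, 2], [2, 2, -6]].
Leading principal minors: Δ₁ = -4, Δ₂ = 20, Δ₃ = -64.
The minors alternate sign starting negative (−, +, −), so H is negative definite: a local maximum.

local maximum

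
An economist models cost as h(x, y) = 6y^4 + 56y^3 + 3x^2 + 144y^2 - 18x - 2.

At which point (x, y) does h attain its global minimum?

h(x,y) separates as P(x) + Q(y) − 2, so its minimum is min P + min Q − 2.
P'(x) = 6x - 18 vanishes at x ∈ {3}; Q'(y) = 24y(y + 3)(y + 4) vanishes at y ∈ {-4, -3, 0}.
Local minima of P (where P''>0): P(3)=-27. Local minima of Q: Q(-4)=256, Q(0)=0.
So the global minimum of h is P(3) + Q(0) − 2 = -27 + 0 − 2 = -29, attained at (3, 0).

(3, 0)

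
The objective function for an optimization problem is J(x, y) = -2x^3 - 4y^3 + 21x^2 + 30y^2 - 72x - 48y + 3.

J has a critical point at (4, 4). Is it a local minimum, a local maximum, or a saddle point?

local maximum

The mixed partial ∂²J/∂x∂y is 0, so the Hessian at any point is diag(J_xx, J_yy) = diag(6(-2x + 7), 12(-2y + 5)).
At (4, 4): H = diag(-6, -36).
Both eigenvalues are negative, so H is negative definite: a local maximum.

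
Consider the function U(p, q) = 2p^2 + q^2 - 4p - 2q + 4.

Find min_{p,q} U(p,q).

U(p,q) separates as A(p) + B(q) + 4, so its minimum is min A + min B + 4.
A'(p) = 4p - 4 vanishes at p ∈ {1}; B'(q) = 2q - 2 vanishes at q ∈ {1}.
Local minima of A (where A''>0): A(1)=-2. Local minima of B: B(1)=-1.
So the global minimum of U is A(1) + B(1) + 4 = -2 − 1 + 4 = 1, attained at (1, 1).

1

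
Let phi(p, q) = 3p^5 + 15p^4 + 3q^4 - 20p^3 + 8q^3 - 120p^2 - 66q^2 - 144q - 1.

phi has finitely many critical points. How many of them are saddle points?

phi separates as a function of p plus a function of q, so ∇phi=0 decouples.
∂phi/∂p = 15p(p - 2)(p + 2)(p + 4) = 0 at p ∈ {-4, -2, 0, 2}; ∂phi/∂q = 12(q - 3)(q + 1)(q + 4) = 0 at q ∈ {-4, -1, 3}.
The Hessian is diagonal: diag(phi_pp, phi_qq). Second derivatives: phi_pp(-4)=-720, phi_pp(-2)=240, phi_pp(0)=-240, phi_pp(2)=720; phi_qq(-4)=252, phi_qq(-1)=-144, phi_qq(3)=336.
Saddle points occur where the two diagonal entries have opposite signs: (-4, -4), (-4, 3), (-2, -1), (0, -4), (0, 3), (2, -1). Count: 6.

6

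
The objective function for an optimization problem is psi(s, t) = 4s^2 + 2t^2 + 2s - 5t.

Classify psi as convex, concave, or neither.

convex

psi is quadratic, so its Hessian is the constant matrix H = [[8, 0], [0, 4]].
det(H) = 32, tr(H) = 12.
det(H) > 0 and tr(H) > 0, so H is positive definite everywhere: convex.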